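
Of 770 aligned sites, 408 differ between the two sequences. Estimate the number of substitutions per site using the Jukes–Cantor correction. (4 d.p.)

p = 408/770 ≈ 0.52987.
d = −(3/4) ln(1 − 4p/3) = −0.75 ln(1 − 0.706493) = −0.75 ln(0.293507)
  = −0.75 × (-1.225854) = 0.919391 substitutions/site.

0.9194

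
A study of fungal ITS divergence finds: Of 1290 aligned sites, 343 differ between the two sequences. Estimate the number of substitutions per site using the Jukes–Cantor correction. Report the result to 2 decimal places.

0.33

p = 343/1290 ≈ 0.265891.
d = −(3/4) ln(1 − 4p/3) = −0.75 ln(1 − 0.354521) = −0.75 ln(0.645479)
  = −0.75 × (-0.437763) = 0.328322 substitutions/site.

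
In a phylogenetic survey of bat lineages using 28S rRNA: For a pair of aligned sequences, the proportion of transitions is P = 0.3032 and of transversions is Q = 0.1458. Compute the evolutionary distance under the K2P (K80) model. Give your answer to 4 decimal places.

0.7838

Under the Kimura two-parameter model, d = −½ ln(1 − 2P − Q) − ¼ ln(1 − 2Q).
1 − 2P − Q = 0.2478, giving −½ ln(0.2478) = 0.697567.
1 − 2Q = 0.7084, giving −¼ ln(0.7084) = 0.086187.
d = 0.697567 + 0.086187 = 0.783754.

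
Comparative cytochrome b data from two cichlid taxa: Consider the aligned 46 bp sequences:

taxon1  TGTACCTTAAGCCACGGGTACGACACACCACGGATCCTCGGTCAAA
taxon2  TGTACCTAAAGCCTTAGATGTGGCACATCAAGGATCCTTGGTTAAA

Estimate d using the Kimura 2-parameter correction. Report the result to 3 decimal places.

0.340

Of 46 sites, 9 differences are transitions and 3 are transversions, so P = 9/46 ≈ 0.195652 and Q = 3/46 ≈ 0.065217.
Under the Kimura two-parameter model, d = −½ ln(1 − 2P − Q) − ¼ ln(1 − 2Q).
1 − 2P − Q = 0.543479, giving −½ ln(0.543479) = 0.304882.
1 − 2Q = 0.869566, giving −¼ ln(0.869566) = 0.034940.
d = 0.304882 + 0.034940 = 0.339822.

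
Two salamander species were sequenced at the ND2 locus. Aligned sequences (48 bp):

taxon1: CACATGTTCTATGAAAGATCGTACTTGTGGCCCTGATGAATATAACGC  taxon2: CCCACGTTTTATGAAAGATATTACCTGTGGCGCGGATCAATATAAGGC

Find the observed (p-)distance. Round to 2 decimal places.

The sequences differ at 10 of 48 positions (sites 2, 5, 9, 20, 21, 25, 32, 34, 38, 46).
p = 10/48 = 0.208333… ≈ 0.21 (to 2 d.p.).

0.21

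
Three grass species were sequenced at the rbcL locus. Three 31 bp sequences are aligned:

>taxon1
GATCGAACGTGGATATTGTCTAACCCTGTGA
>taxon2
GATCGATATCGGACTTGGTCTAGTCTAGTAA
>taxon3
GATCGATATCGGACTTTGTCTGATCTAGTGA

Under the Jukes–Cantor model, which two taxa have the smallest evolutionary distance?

taxon1–taxon2: 12/31 differ, p = 0.387, d = 0.544.
taxon1–taxon3: 10/31 differ, p = 0.323, d = 0.422.
taxon2–taxon3: 4/31 differ, p = 0.129, d = 0.142.
The smallest distance is between taxon2 and taxon3.

taxon2 and taxon3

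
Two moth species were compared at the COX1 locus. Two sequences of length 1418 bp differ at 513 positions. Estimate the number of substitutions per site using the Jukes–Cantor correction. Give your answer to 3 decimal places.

p = 513/1418 ≈ 0.361777.
d = −(3/4) ln(1 − 4p/3) = −0.75 ln(1 − 0.482369) = −0.75 ln(0.517631)
  = −0.75 × (-0.658493) = 0.493870 substitutions/site.

0.494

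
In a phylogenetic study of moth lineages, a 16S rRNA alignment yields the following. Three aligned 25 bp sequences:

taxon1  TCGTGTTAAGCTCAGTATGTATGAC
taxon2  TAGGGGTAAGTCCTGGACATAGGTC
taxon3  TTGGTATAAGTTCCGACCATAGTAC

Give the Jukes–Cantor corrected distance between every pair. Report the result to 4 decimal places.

taxon1–taxon2: 11/25 sites differ → p = 0.44, d = −0.75 ln(1 − 0.586667) = 0.662626 ≈ 0.6626.
taxon1–taxon3: 12/25 sites differ → p = 0.48, d = −0.75 ln(1 − 0.64) = 0.766238 ≈ 0.7662.
taxon2–taxon3: 9/25 sites differ → p = 0.36, d = −0.75 ln(1 − 0.48) = 0.490445 ≈ 0.4904.

d(taxon1,taxon2) = 0.6626, d(taxon1,taxon3) = 0.7662, d(taxon2,taxon3) = 0.4904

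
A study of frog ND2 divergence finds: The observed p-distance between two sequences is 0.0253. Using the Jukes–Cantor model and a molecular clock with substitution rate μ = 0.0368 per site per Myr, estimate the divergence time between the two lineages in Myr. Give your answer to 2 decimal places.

d = −(3/4) ln(1 − 4p/3) = −0.75 ln(1 − 0.033733) = −0.75 ln(0.966267)
  = −0.75 × (-0.034315) = 0.025736 substitutions/site.
Under a molecular clock d = 2μt, so t = d/(2μ) = 0.025736 / (2 × 0.0368) = 0.35 Myr.

0.35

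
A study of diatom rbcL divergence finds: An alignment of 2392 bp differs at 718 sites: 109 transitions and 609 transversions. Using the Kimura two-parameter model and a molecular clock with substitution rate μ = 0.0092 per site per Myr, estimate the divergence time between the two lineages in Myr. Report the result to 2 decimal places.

P = 109/2392 ≈ 0.045569 and Q = 609/2392 ≈ 0.254599.
Under the Kimura two-parameter model, d = −½ ln(1 − 2P − Q) − ¼ ln(1 − 2Q).
1 − 2P − Q = 0.654263, giving −½ ln(0.654263) = 0.212123.
1 − 2Q = 0.490802, giving −¼ ln(0.490802) = 0.177929.
d = 0.212123 + 0.177929 = 0.390052.
Under a molecular clock d = 2μt, so t = d/(2μ) = 0.390052 / (2 × 0.0092) = 21.20 Myr.

21.20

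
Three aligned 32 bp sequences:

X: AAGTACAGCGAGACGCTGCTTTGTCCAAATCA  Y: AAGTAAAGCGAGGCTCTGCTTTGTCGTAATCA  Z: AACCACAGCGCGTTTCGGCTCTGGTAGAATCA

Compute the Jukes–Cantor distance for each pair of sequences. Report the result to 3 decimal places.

X–Y: 5/32 sites differ → p = 0.15625, d = −0.75 ln(1 − 0.208333) = 0.175211 ≈ 0.175.
X–Z: 12/32 sites differ → p = 0.375, d = −0.75 ln(1 − 0.5) = 0.519860 ≈ 0.520.
Y–Z: 12/32 sites differ → p = 0.375, d = −0.75 ln(1 − 0.5) = 0.519860 ≈ 0.520.

d(X,Y) = 0.175, d(X,Z) = 0.520, d(Y,Z) = 0.520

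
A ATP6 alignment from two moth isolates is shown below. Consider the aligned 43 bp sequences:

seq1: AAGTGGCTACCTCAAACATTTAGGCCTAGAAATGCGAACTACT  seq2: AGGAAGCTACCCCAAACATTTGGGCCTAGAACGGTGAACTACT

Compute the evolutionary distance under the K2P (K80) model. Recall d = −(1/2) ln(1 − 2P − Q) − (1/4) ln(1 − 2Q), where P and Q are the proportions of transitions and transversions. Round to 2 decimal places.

Of 43 sites, 5 differences are transitions and 3 are transversions, so P = 5/43 ≈ 0.116279 and Q = 3/43 ≈ 0.069767.
Under the Kimura two-parameter model, d = −½ ln(1 − 2P − Q) − ¼ ln(1 − 2Q).
1 − 2P − Q = 0.697675, giving −½ ln(0.697675) = 0.180001.
1 − 2Q = 0.860466, giving −¼ ln(0.860466) = 0.037570.
d = 0.180001 + 0.037570 = 0.217571.

0.22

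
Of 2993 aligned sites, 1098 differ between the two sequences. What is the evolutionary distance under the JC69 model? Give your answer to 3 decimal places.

0.504

p = 1098/2993 ≈ 0.366856.
d = −(3/4) ln(1 − 4p/3) = −0.75 ln(1 − 0.489141) = −0.75 ln(0.510859)
  = −0.75 × (-0.671662) = 0.503747 substitutions/site.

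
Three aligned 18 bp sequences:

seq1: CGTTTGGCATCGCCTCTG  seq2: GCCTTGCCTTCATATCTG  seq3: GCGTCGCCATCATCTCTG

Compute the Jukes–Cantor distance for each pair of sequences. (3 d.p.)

seq1–seq2: 8/18 sites differ → p ≈ 0.444444, d = −0.75 ln(1 − 0.592592) = 0.673455 ≈ 0.673.
seq1–seq3: 7/18 sites differ → p ≈ 0.388889, d = −0.75 ln(1 − 0.518519) = 0.548166 ≈ 0.548.
seq2–seq3: 4/18 sites differ → p ≈ 0.222222, d = −0.75 ln(1 − 0.296296) = 0.263548 ≈ 0.264.

d(seq1,seq2) = 0.673, d(seq1,seq3) = 0.548, d(seq2,seq3) = 0.264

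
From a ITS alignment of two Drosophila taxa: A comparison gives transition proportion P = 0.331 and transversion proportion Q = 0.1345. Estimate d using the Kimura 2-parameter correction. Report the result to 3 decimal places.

0.874

Under the Kimura two-parameter model, d = −½ ln(1 − 2P − Q) − ¼ ln(1 − 2Q).
1 − 2P − Q = 0.2035, giving −½ ln(0.2035) = 0.796045.
1 − 2Q = 0.731, giving −¼ ln(0.731) = 0.078335.
d = 0.796045 + 0.078335 = 0.874380.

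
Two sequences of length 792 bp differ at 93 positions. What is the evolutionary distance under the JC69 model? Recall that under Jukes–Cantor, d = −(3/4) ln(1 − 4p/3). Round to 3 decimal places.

0.128

p = 93/792 ≈ 0.117424.
d = −(3/4) ln(1 − 4p/3) = −0.75 ln(1 − 0.156565) = −0.75 ln(0.843435)
  = −0.75 × (-0.170272) = 0.127704 substitutions/site.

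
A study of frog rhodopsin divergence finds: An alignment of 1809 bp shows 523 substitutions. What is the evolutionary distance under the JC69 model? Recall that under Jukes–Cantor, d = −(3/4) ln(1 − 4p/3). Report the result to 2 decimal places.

0.37

p = 523/1809 ≈ 0.28911.
d = −(3/4) ln(1 − 4p/3) = −0.75 ln(1 − 0.38548) = −0.75 ln(0.61452)
  = −0.75 × (-0.486914) = 0.365186 substitutions/site.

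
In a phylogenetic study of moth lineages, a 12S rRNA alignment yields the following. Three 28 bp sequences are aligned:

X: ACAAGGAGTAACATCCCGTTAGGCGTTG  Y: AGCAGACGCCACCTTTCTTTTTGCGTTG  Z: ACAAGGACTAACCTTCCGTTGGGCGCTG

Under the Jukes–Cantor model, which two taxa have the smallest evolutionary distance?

X and Z

X–Y: 12/28 differ, p = 0.429, d = 0.635.
X–Z: 5/28 differ, p = 0.179, d = 0.204.
Y–Z: 12/28 differ, p = 0.429, d = 0.635.
The smallest distance is between X and Z.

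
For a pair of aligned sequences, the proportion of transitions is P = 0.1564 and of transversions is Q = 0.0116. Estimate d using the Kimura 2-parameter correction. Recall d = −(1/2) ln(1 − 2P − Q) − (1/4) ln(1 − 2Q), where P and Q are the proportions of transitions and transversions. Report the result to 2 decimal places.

0.20

Under the Kimura two-parameter model, d = −½ ln(1 − 2P − Q) − ¼ ln(1 − 2Q).
1 − 2P − Q = 0.6756, giving −½ ln(0.6756) = 0.196077.
1 − 2Q = 0.9768, giving −¼ ln(0.9768) = 0.005868.
d = 0.196077 + 0.005868 = 0.201945.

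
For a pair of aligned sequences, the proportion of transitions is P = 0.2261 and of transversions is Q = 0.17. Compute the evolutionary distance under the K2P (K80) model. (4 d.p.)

0.5906

Under the Kimura two-parameter model, d = −½ ln(1 − 2P − Q) − ¼ ln(1 − 2Q).
1 − 2P − Q = 0.3778, giving −½ ln(0.3778) = 0.486695.
1 − 2Q = 0.66, giving −¼ ln(0.66) = 0.103879.
d = 0.486695 + 0.103879 = 0.590574.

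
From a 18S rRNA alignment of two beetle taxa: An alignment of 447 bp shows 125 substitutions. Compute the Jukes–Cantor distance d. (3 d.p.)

0.350

p = 125/447 ≈ 0.279642.
d = −(3/4) ln(1 − 4p/3) = −0.75 ln(1 − 0.372856) = −0.75 ln(0.627144)
  = −0.75 × (-0.466579) = 0.349934 substitutions/site.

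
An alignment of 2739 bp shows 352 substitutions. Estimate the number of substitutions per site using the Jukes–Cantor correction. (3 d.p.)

0.141

p = 352/2739 ≈ 0.128514.
d = −(3/4) ln(1 − 4p/3) = −0.75 ln(1 − 0.171352) = −0.75 ln(0.828648)
  = −0.75 × (-0.187960) = 0.140970 substitutions/site.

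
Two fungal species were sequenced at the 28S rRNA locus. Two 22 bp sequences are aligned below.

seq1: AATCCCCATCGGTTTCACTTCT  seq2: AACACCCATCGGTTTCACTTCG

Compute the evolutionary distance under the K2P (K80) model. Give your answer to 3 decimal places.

0.151

Of 22 sites, 1 differences are transitions and 2 are transversions, so P = 1/22 ≈ 0.045455 and Q = 2/22 ≈ 0.090909.
Under the Kimura two-parameter model, d = −½ ln(1 − 2P − Q) − ¼ ln(1 − 2Q).
1 − 2P − Q = 0.818181, giving −½ ln(0.818181) = 0.100336.
1 − 2Q = 0.818182, giving −¼ ln(0.818182) = 0.050168.
d = 0.100336 + 0.050168 = 0.150504.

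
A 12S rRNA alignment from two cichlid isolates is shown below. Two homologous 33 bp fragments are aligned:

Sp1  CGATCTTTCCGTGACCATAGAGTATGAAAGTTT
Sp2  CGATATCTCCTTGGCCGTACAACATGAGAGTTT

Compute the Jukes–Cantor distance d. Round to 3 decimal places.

0.339

The sequences differ at 9 of 33 sites (5, 7, 11, 14, 17, 20, 22, 23, 28), so p = 9/33 ≈ 0.272727.
d = −(3/4) ln(1 − 4p/3) = −0.75 ln(1 − 0.363636) = −0.75 ln(0.636364)
  = −0.75 × (-0.451985) = 0.338989 substitutions/site.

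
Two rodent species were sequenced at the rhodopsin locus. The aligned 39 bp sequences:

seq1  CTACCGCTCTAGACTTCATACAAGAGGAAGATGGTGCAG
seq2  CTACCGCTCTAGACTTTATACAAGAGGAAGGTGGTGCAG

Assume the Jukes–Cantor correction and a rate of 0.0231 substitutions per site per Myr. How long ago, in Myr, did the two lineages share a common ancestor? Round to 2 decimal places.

1.15

The sequences differ at 2 of 39 sites (17, 31), so p = 2/39 ≈ 0.051282.
d = −(3/4) ln(1 − 4p/3) = −0.75 ln(1 − 0.068376) = −0.75 ln(0.931624)
  = −0.75 × (-0.070826) = 0.053120 substitutions/site.
Under a molecular clock d = 2μt, so t = d/(2μ) = 0.053120 / (2 × 0.0231) = 1.15 Myr.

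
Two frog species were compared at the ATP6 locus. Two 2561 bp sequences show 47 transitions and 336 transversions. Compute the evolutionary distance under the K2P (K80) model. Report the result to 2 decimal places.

P = 47/2561 ≈ 0.018352 and Q = 336/2561 ≈ 0.131199.
Under the Kimura two-parameter model, d = −½ ln(1 − 2P − Q) − ¼ ln(1 − 2Q).
1 − 2P − Q = 0.832097, giving −½ ln(0.832097) = 0.091903.
1 − 2Q = 0.737602, giving −¼ ln(0.737602) = 0.076088.
d = 0.091903 + 0.076088 = 0.167991.

0.17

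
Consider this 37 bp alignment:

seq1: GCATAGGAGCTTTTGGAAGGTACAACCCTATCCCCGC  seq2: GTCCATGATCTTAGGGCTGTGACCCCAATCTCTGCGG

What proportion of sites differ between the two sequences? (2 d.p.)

0.51

The sequences differ at 19 of 37 positions.
p = 19/37 = 0.513513… ≈ 0.51 (to 2 d.p.).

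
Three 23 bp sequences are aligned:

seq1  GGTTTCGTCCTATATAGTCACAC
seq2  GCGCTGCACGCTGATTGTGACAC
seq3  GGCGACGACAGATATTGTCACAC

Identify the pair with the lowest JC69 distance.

seq1–seq2: 12/23 differ, p = 0.522, d = 0.892.
seq1–seq3: 7/23 differ, p = 0.304, d = 0.390.
seq2–seq3: 11/23 differ, p = 0.478, d = 0.761.
The smallest distance is between seq1 and seq3.

seq1 and seq3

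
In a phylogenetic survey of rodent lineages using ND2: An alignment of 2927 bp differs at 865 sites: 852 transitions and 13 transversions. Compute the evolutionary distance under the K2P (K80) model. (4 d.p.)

0.4439

P = 852/2927 ≈ 0.291083 and Q = 13/2927 ≈ 0.004441.
Under the Kimura two-parameter model, d = −½ ln(1 − 2P − Q) − ¼ ln(1 − 2Q).
1 − 2P − Q = 0.413393, giving −½ ln(0.413393) = 0.441678.
1 − 2Q = 0.991118, giving −¼ ln(0.991118) = 0.002230.
d = 0.441678 + 0.002230 = 0.443908.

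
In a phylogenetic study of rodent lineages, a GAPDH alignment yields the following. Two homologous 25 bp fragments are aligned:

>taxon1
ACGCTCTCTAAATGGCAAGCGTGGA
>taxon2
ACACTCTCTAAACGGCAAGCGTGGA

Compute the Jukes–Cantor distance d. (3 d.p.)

The sequences differ at 2 of 25 sites (3, 13), so p = 2/25 = 0.08.
d = −(3/4) ln(1 − 4p/3) = −0.75 ln(1 − 0.106667) = −0.75 ln(0.893333)
  = −0.75 × (-0.112796) = 0.084597 substitutions/site.

0.085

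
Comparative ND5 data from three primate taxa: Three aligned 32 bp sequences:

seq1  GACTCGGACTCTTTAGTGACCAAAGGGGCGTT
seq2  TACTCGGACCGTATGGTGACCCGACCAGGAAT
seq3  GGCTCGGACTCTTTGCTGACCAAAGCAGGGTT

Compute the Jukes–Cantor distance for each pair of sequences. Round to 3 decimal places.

seq1–seq2: 13/32 sites differ → p = 0.40625, d = −0.75 ln(1 − 0.541667) = 0.585119 ≈ 0.585.
seq1–seq3: 6/32 sites differ → p = 0.1875, d = −0.75 ln(1 − 0.25) = 0.215762 ≈ 0.216.
seq2–seq3: 11/32 sites differ → p = 0.34375, d = −0.75 ln(1 − 0.458333) = 0.459828 ≈ 0.460.

d(seq1,seq2) = 0.585, d(seq1,seq3) = 0.216, d(seq2,seq3) = 0.460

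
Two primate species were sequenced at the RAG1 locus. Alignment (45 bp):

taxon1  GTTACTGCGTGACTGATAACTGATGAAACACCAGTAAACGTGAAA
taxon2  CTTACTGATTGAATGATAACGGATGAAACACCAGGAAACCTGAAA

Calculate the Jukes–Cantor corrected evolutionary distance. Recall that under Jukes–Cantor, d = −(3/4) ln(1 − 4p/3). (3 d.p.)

The sequences differ at 7 of 45 sites (1, 8, 9, 13, 21, 35, 40), so p = 7/45 ≈ 0.155556.
d = −(3/4) ln(1 − 4p/3) = −0.75 ln(1 − 0.207408) = −0.75 ln(0.792592)
  = −0.75 × (-0.232447) = 0.174335 substitutions/site.

0.174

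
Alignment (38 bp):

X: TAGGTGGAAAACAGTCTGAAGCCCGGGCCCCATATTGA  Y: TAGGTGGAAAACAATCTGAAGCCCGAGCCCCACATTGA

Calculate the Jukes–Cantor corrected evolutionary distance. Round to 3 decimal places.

0.083

The sequences differ at 3 of 38 sites (14, 26, 33), so p = 3/38 ≈ 0.078947.
d = −(3/4) ln(1 − 4p/3) = −0.75 ln(1 − 0.105263) = −0.75 ln(0.894737)
  = −0.75 × (-0.111225) = 0.083419 substitutions/site.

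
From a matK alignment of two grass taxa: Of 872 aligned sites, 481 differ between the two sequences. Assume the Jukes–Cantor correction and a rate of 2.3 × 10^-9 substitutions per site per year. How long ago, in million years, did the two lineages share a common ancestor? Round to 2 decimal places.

p = 481/872 ≈ 0.551606.
d = −(3/4) ln(1 − 4p/3) = −0.75 ln(1 − 0.735475) = −0.75 ln(0.264525)
  = −0.75 × (-1.329820) = 0.997365 substitutions/site.
Under a molecular clock d = 2μt, so t = d/(2μ) = 0.997365 / (2 × 2.3 × 10^-9) = 216.82 million years.

216.82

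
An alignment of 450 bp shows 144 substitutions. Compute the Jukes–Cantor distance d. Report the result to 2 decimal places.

0.42

p = 144/450 = 0.32.
d = −(3/4) ln(1 − 4p/3) = −0.75 ln(1 − 0.426667) = −0.75 ln(0.573333)
  = −0.75 × (-0.556289) = 0.417217 substitutions/site.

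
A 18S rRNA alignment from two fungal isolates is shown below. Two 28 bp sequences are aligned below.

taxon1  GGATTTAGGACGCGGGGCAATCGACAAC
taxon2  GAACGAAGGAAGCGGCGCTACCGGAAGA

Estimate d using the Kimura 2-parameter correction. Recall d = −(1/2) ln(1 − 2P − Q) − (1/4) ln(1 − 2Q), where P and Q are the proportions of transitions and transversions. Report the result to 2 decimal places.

Of 28 sites, 5 differences are transitions and 7 are transversions, so P = 5/28 ≈ 0.178571 and Q = 7/28 = 0.25.
Under the Kimura two-parameter model, d = −½ ln(1 − 2P − Q) − ¼ ln(1 − 2Q).
1 − 2P − Q = 0.392858, giving −½ ln(0.392858) = 0.467154.
1 − 2Q = 0.5, giving −¼ ln(0.5) = 0.173287.
d = 0.467154 + 0.173287 = 0.640441.

0.64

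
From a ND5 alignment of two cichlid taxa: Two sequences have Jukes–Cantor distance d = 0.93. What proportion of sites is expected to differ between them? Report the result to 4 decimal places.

0.5330

p = (3/4)(1 − e^(−4d/3)) = 0.75 × (1 − e^(-1.24)) = 0.75 × (1 − 0.289384) = 0.532962.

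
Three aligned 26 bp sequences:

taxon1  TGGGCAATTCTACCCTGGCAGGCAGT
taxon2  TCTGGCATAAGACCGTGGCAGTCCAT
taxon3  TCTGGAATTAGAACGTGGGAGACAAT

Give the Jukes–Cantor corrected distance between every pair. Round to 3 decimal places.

taxon1–taxon2: 11/26 sites differ → p ≈ 0.423077, d = −0.75 ln(1 − 0.564103) = 0.622762 ≈ 0.623.
taxon1–taxon3: 10/26 sites differ → p ≈ 0.384615, d = −0.75 ln(1 − 0.51282) = 0.539341 ≈ 0.539.
taxon2–taxon3: 6/26 sites differ → p ≈ 0.230769, d = −0.75 ln(1 − 0.307692) = 0.275793 ≈ 0.276.

d(taxon1,taxon2) = 0.623, d(taxon1,taxon3) = 0.539, d(taxon2,taxon3) = 0.276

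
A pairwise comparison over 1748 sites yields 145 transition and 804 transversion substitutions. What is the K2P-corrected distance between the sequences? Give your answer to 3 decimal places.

1.123

P = 145/1748 ≈ 0.082952 and Q = 804/1748 ≈ 0.459954.
Under the Kimura two-parameter model, d = −½ ln(1 − 2P − Q) − ¼ ln(1 − 2Q).
1 − 2P − Q = 0.374142, giving −½ ln(0.374142) = 0.491560.
1 − 2Q = 0.080092, giving −¼ ln(0.080092) = 0.631145.
d = 0.491560 + 0.631145 = 1.122705.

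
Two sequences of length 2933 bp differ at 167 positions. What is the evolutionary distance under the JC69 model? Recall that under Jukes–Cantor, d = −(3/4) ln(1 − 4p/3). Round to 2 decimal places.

0.06

p = 167/2933 ≈ 0.056938.
d = −(3/4) ln(1 − 4p/3) = −0.75 ln(1 − 0.075917) = −0.75 ln(0.924083)
  = −0.75 × (-0.078953) = 0.059215 substitutions/site.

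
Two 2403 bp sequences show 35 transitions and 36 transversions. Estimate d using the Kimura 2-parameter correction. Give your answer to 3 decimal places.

P = 35/2403 ≈ 0.014565 and Q = 36/2403 ≈ 0.014981.
Under the Kimura two-parameter model, d = −½ ln(1 − 2P − Q) − ¼ ln(1 − 2Q).
1 − 2P − Q = 0.955889, giving −½ ln(0.955889) = 0.022557.
1 − 2Q = 0.970038, giving −¼ ln(0.970038) = 0.007605.
d = 0.022557 + 0.007605 = 0.030162.

0.030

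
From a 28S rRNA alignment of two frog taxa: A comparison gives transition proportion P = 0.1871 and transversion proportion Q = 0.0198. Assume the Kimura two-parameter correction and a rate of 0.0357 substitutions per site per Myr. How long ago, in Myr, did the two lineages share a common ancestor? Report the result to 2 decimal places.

3.65

Under the Kimura two-parameter model, d = −½ ln(1 − 2P − Q) − ¼ ln(1 − 2Q).
1 − 2P − Q = 0.606, giving −½ ln(0.606) = 0.250438.
1 − 2Q = 0.9604, giving −¼ ln(0.9604) = 0.010101.
d = 0.250438 + 0.010101 = 0.260539.
Under a molecular clock d = 2μt, so t = d/(2μ) = 0.260539 / (2 × 0.0357) = 3.65 Myr.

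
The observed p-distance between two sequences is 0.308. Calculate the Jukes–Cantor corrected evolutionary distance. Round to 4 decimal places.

0.3966

d = −(3/4) ln(1 − 4p/3) = −0.75 ln(1 − 0.410667) = −0.75 ln(0.589333)
  = −0.75 × (-0.528764) = 0.396573 substitutions/site.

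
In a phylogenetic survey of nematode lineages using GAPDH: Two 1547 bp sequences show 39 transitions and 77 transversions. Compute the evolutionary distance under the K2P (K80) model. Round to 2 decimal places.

P = 39/1547 ≈ 0.02521 and Q = 77/1547 ≈ 0.049774.
Under the Kimura two-parameter model, d = −½ ln(1 − 2P − Q) − ¼ ln(1 − 2Q).
1 − 2P − Q = 0.899806, giving −½ ln(0.899806) = 0.052788.
1 − 2Q = 0.900452, giving −¼ ln(0.900452) = 0.026215.
d = 0.052788 + 0.026215 = 0.079003.

0.08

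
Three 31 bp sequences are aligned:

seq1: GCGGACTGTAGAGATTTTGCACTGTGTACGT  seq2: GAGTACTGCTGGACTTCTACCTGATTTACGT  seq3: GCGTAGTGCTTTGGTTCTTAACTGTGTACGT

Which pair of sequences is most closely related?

seq1 and seq3

seq1–seq2: 14/31 differ, p = 0.452, d = 0.691.
seq1–seq3: 10/31 differ, p = 0.323, d = 0.422.
seq2–seq3: 13/31 differ, p = 0.419, d = 0.614.
The smallest distance is between seq1 and seq3.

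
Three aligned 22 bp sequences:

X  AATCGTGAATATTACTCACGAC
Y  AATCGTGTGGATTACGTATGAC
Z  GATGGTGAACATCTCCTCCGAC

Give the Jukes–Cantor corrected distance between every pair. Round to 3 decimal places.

d(X,Y) = 0.339, d(X,Z) = 0.497, d(Y,Z) = 0.699

X–Y: 6/22 sites differ → p ≈ 0.272727, d = −0.75 ln(1 − 0.363636) = 0.338988 ≈ 0.339.
X–Z: 8/22 sites differ → p ≈ 0.363636, d = −0.75 ln(1 − 0.484848) = 0.497470 ≈ 0.497.
Y–Z: 10/22 sites differ → p ≈ 0.454545, d = −0.75 ln(1 − 0.60606) = 0.698667 ≈ 0.699.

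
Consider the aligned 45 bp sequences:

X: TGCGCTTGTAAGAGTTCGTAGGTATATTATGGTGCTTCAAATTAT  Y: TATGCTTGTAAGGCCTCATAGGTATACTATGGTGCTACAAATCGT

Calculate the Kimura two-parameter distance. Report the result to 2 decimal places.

Of 45 sites, 8 differences are transitions and 2 are transversions, so P = 8/45 ≈ 0.177778 and Q = 2/45 ≈ 0.044444.
Under the Kimura two-parameter model, d = −½ ln(1 − 2P − Q) − ¼ ln(1 − 2Q).
1 − 2P − Q = 0.6, giving −½ ln(0.6) = 0.255413.
1 − 2Q = 0.911112, giving −¼ ln(0.911112) = 0.023272.
d = 0.255413 + 0.023272 = 0.278685.

0.28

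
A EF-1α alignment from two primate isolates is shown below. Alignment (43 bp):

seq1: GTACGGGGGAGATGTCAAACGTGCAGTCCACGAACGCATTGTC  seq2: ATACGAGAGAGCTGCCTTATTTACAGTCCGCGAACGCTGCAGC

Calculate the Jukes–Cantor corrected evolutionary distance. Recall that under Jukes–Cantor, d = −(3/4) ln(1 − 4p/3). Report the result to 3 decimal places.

0.514

The sequences differ at 16 of 43 sites, so p = 16/43 ≈ 0.372093.
d = −(3/4) ln(1 − 4p/3) = −0.75 ln(1 − 0.496124) = −0.75 ln(0.503876)
  = −0.75 × (-0.685425) = 0.514069 substitutions/site.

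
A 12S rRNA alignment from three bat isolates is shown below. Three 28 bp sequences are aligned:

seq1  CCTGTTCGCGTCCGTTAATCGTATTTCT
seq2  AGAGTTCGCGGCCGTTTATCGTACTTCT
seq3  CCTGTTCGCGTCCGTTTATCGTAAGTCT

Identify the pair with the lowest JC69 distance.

seq1–seq2: 6/28 differ, p = 0.214, d = 0.252.
seq1–seq3: 3/28 differ, p = 0.107, d = 0.116.
seq2–seq3: 6/28 differ, p = 0.214, d = 0.252.
The smallest distance is between seq1 and seq3.

seq1 and seq3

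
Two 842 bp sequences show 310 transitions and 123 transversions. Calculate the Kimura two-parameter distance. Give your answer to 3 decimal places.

1.157

P = 310/842 ≈ 0.368171 and Q = 123/842 ≈ 0.146081.
Under the Kimura two-parameter model, d = −½ ln(1 − 2P − Q) − ¼ ln(1 − 2Q).
1 − 2P − Q = 0.117577, giving −½ ln(0.117577) = 1.070331.
1 − 2Q = 0.707838, giving −¼ ln(0.707838) = 0.086385.
d = 1.070331 + 0.086385 = 1.156716.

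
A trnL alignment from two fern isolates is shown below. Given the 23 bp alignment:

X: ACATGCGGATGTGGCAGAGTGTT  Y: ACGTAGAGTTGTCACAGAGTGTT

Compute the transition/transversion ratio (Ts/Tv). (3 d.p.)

1.333

Transitions are A↔G and C↔T; transversions are all other mismatches.
Transitions: 4. Transversions: 3.
R = 4/3 = 1.333333… ≈ 1.333 (to 3 d.p.).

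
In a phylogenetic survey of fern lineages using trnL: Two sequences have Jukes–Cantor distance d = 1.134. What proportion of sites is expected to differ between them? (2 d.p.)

0.58

p = (3/4)(1 − e^(−4d/3)) = 0.75 × (1 − e^(-1.512)) = 0.75 × (1 − 0.220469) = 0.584648.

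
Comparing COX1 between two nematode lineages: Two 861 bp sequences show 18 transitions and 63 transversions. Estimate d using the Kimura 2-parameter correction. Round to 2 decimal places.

0.10

P = 18/861 ≈ 0.020906 and Q = 63/861 ≈ 0.073171.
Under the Kimura two-parameter model, d = −½ ln(1 − 2P − Q) − ¼ ln(1 − 2Q).
1 − 2P − Q = 0.885017, giving −½ ln(0.885017) = 0.061074.
1 − 2Q = 0.853658, giving −¼ ln(0.853658) = 0.039556.
d = 0.061074 + 0.039556 = 0.100630.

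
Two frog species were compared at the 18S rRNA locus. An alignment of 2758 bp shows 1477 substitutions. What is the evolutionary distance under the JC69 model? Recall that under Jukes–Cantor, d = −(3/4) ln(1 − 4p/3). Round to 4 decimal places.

0.9389

p = 1477/2758 ≈ 0.535533.
d = −(3/4) ln(1 − 4p/3) = −0.75 ln(1 − 0.714044) = −0.75 ln(0.285956)
  = −0.75 × (-1.251917) = 0.938938 substitutions/site.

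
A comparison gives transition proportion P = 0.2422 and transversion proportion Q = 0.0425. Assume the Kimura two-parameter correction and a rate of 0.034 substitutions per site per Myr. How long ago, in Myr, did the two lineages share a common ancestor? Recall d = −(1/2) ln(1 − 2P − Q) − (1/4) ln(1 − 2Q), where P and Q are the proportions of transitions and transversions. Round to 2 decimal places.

Under the Kimura two-parameter model, d = −½ ln(1 − 2P − Q) − ¼ ln(1 − 2Q).
1 − 2P − Q = 0.4731, giving −½ ln(0.4731) = 0.374224.
1 − 2Q = 0.915, giving −¼ ln(0.915) = 0.022208.
d = 0.374224 + 0.022208 = 0.396432.
Under a molecular clock d = 2μt, so t = d/(2μ) = 0.396432 / (2 × 0.034) = 5.83 Myr.

5.83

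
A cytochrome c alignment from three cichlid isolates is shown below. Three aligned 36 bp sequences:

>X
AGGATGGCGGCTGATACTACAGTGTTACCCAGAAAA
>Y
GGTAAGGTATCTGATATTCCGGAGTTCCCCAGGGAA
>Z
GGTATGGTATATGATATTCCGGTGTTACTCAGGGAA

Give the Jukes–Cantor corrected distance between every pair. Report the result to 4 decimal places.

d(X,Y) = 0.4926, d(X,Z) = 0.4408, d(Y,Z) = 0.1536

X–Y: 13/36 sites differ → p ≈ 0.361111, d = −0.75 ln(1 − 0.481481) = 0.492584 ≈ 0.4926.
X–Z: 12/36 sites differ → p ≈ 0.333333, d = −0.75 ln(1 − 0.444444) = 0.440839 ≈ 0.4408.
Y–Z: 5/36 sites differ → p ≈ 0.138889, d = −0.75 ln(1 − 0.185185) = 0.153596 ≈ 0.1536.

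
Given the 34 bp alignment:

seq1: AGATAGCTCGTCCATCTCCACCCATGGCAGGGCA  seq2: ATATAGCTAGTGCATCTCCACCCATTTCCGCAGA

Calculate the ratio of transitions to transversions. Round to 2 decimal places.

Transitions are A↔G and C↔T; transversions are all other mismatches.
Transitions: 1. Transversions: 8.
R = 1/8 = 0.125 ≈ 0.13 (to 2 d.p.).

0.13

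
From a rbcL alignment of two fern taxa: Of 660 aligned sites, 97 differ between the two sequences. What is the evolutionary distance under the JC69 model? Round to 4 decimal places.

p = 97/660 ≈ 0.14697.
d = −(3/4) ln(1 − 4p/3) = −0.75 ln(1 − 0.19596) = −0.75 ln(0.80404)
  = −0.75 × (-0.218106) = 0.163580 substitutions/site.

0.1636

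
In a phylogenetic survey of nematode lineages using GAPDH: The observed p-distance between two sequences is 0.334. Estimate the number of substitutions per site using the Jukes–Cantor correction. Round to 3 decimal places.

d = −(3/4) ln(1 − 4p/3) = −0.75 ln(1 − 0.445333) = −0.75 ln(0.554667)
  = −0.75 × (-0.589387) = 0.442040 substitutions/site.

0.442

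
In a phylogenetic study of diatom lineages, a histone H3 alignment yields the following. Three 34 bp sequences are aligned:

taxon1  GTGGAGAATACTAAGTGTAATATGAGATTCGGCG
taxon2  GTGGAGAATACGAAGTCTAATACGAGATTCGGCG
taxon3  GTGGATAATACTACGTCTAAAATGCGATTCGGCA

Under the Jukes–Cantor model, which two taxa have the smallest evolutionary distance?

taxon1–taxon2: 3/34 differ, p = 0.088, d = 0.094.
taxon1–taxon3: 6/34 differ, p = 0.176, d = 0.201.
taxon2–taxon3: 7/34 differ, p = 0.206, d = 0.241.
The smallest distance is between taxon1 and taxon2.

taxon1 and taxon2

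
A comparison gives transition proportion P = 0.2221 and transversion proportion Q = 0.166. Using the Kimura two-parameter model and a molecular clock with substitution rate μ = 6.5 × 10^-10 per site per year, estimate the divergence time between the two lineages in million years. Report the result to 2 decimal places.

439.94

Under the Kimura two-parameter model, d = −½ ln(1 − 2P − Q) − ¼ ln(1 − 2Q).
1 − 2P − Q = 0.3898, giving −½ ln(0.3898) = 0.471061.
1 − 2Q = 0.668, giving −¼ ln(0.668) = 0.100867.
d = 0.471061 + 0.100867 = 0.571928.
Under a molecular clock d = 2μt, so t = d/(2μ) = 0.571928 / (2 × 6.5 × 10^-10) = 439.94 million years.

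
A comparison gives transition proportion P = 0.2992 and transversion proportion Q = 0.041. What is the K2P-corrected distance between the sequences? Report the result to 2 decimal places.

Under the Kimura two-parameter model, d = −½ ln(1 − 2P − Q) − ¼ ln(1 − 2Q).
1 − 2P − Q = 0.3606, giving −½ ln(0.3606) = 0.509993.
1 − 2Q = 0.918, giving −¼ ln(0.918) = 0.021389.
d = 0.509993 + 0.021389 = 0.531382.

0.53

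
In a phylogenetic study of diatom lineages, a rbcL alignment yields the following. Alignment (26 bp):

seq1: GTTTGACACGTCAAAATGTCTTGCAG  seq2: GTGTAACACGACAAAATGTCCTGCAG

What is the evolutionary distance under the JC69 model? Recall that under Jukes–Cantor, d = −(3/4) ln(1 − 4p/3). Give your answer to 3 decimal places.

The sequences differ at 4 of 26 sites (3, 5, 11, 21), so p = 4/26 ≈ 0.153846.
d = −(3/4) ln(1 − 4p/3) = −0.75 ln(1 − 0.205128) = −0.75 ln(0.794872)
  = −0.75 × (-0.229574) = 0.172181 substitutions/site.

0.172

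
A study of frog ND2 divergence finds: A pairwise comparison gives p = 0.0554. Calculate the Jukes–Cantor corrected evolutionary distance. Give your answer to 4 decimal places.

0.0576

d = −(3/4) ln(1 − 4p/3) = −0.75 ln(1 − 0.073867) = −0.75 ln(0.926133)
  = −0.75 × (-0.076737) = 0.057553 substitutions/site.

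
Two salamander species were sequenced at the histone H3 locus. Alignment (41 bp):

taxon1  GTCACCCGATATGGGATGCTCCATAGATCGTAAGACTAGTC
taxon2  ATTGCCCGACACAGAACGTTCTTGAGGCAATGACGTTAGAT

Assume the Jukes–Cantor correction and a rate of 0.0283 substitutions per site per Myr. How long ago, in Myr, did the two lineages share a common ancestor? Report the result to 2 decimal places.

The sequences differ at 22 of 41 sites, so p = 22/41 ≈ 0.536585.
d = −(3/4) ln(1 − 4p/3) = −0.75 ln(1 − 0.715447) = −0.75 ln(0.284553)
  = −0.75 × (-1.256836) = 0.942627 substitutions/site.
Under a molecular clock d = 2μt, so t = d/(2μ) = 0.942627 / (2 × 0.0283) = 16.65 Myr.

16.65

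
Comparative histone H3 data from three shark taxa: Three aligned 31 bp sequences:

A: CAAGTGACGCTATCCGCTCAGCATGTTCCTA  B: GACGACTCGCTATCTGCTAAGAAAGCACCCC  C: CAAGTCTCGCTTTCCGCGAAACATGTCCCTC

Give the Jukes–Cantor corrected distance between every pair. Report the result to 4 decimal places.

d(A,B) = 0.6143, d(A,C) = 0.3163, d(B,C) = 0.5445

A–B: 13/31 sites differ → p ≈ 0.419355, d = −0.75 ln(1 − 0.55914) = 0.614271 ≈ 0.6143.
A–C: 8/31 sites differ → p ≈ 0.258065, d = −0.75 ln(1 − 0.344087) = 0.316295 ≈ 0.3163.
B–C: 12/31 sites differ → p ≈ 0.387097, d = −0.75 ln(1 − 0.516129) = 0.544453 ≈ 0.5445.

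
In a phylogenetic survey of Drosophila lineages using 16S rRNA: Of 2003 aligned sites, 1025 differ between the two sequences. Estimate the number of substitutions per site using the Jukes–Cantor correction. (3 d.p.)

0.860

p = 1025/2003 ≈ 0.511732.
d = −(3/4) ln(1 − 4p/3) = −0.75 ln(1 − 0.682309) = −0.75 ln(0.317691)
  = −0.75 × (-1.146676) = 0.860007 substitutions/site.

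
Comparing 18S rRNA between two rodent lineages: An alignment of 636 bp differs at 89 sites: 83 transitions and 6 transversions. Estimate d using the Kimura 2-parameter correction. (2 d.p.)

P = 83/636 ≈ 0.130503 and Q = 6/636 ≈ 0.009434.
Under the Kimura two-parameter model, d = −½ ln(1 − 2P − Q) − ¼ ln(1 − 2Q).
1 − 2P − Q = 0.72956, giving −½ ln(0.72956) = 0.157657.
1 − 2Q = 0.981132, giving −¼ ln(0.981132) = 0.004762.
d = 0.157657 + 0.004762 = 0.162419.

0.16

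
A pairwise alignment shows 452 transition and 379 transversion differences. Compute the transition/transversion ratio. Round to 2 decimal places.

R = 452/379 = 1.192612… ≈ 1.19 (to 2 d.p.).

1.19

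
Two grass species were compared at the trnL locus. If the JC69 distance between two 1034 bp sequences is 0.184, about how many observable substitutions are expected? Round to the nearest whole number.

Invert JC69: p = (3/4)(1 − e^(−4d/3)) = 0.75 × (1 − e^(-0.245333)) = 0.75 × (1 − 0.782444) = 0.163167.
Expected differing sites = pL ≈ 0.163167 × 1034 = 168.714678 ≈ 169.

169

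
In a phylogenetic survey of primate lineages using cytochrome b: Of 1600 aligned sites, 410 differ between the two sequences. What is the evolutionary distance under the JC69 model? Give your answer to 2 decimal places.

0.31

p = 410/1600 = 0.25625.
d = −(3/4) ln(1 − 4p/3) = −0.75 ln(1 − 0.341667) = −0.75 ln(0.658333)
  = −0.75 × (-0.418044) = 0.313533 substitutions/site.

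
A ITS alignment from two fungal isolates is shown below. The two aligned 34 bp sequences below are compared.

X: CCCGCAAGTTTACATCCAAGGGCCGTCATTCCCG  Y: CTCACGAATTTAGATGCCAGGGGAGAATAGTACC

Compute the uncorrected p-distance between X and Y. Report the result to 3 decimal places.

The sequences differ at 17 of 34 positions.
p = 17/34 = 0.500.

0.500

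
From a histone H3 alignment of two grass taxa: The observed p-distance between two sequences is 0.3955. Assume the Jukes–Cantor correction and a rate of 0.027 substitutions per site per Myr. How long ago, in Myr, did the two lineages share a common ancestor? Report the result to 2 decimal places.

10.41

d = −(3/4) ln(1 − 4p/3) = −0.75 ln(1 − 0.527333) = −0.75 ln(0.472667)
  = −0.75 × (-0.749364) = 0.562023 substitutions/site.
Under a molecular clock d = 2μt, so t = d/(2μ) = 0.562023 / (2 × 0.027) = 10.41 Myr.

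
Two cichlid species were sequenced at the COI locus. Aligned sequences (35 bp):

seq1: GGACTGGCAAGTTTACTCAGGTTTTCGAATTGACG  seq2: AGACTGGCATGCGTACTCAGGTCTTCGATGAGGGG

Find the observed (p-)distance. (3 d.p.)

The sequences differ at 10 of 35 positions (sites 1, 10, 12, 13, 23, 29, 30, 31, 33, 34).
p = 10/35 = 0.285714… ≈ 0.286 (to 3 d.p.).

0.286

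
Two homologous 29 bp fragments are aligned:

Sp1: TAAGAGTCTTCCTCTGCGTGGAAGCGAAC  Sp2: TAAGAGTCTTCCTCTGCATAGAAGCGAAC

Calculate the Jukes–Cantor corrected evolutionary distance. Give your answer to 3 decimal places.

0.072

The sequences differ at 2 of 29 sites (18, 20), so p = 2/29 ≈ 0.068966.
d = −(3/4) ln(1 − 4p/3) = −0.75 ln(1 − 0.091955) = −0.75 ln(0.908045)
  = −0.75 × (-0.096461) = 0.072346 substitutions/site.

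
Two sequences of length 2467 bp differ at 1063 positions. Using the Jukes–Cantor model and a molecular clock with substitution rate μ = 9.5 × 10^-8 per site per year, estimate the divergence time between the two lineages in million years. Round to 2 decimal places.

p = 1063/2467 ≈ 0.430888.
d = −(3/4) ln(1 − 4p/3) = −0.75 ln(1 − 0.574517) = −0.75 ln(0.425483)
  = −0.75 × (-0.854530) = 0.640898 substitutions/site.
Under a molecular clock d = 2μt, so t = d/(2μ) = 0.640898 / (2 × 9.5 × 10^-8) = 3.37 million years.

3.37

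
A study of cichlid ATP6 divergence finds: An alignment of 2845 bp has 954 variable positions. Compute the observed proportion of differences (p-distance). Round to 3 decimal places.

p = 954/2845 = 0.335325… ≈ 0.335 (to 3 d.p.).

0.335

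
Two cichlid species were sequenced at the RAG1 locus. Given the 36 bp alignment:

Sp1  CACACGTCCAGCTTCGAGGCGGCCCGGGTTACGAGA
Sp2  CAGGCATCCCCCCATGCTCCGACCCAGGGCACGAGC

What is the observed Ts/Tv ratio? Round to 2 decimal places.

0.78

Transitions are A↔G and C↔T; transversions are all other mismatches.
Transitions: 7. Transversions: 9.
R = 7/9 = 0.777777… ≈ 0.78 (to 2 d.p.).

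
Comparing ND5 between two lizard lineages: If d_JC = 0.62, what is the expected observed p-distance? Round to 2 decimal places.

p = (3/4)(1 − e^(−4d/3)) = 0.75 × (1 − e^(-0.826667)) = 0.75 × (1 − 0.437505) = 0.421871.

0.42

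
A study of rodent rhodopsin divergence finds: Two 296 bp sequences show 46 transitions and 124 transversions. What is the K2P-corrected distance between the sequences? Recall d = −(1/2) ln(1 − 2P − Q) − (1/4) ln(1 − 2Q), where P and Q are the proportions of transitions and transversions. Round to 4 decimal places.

P = 46/296 ≈ 0.155405 and Q = 124/296 ≈ 0.418919.
Under the Kimura two-parameter model, d = −½ ln(1 − 2P − Q) − ¼ ln(1 − 2Q).
1 − 2P − Q = 0.270271, giving −½ ln(0.270271) = 0.654165.
1 − 2Q = 0.162162, giving −¼ ln(0.162162) = 0.454790.
d = 0.654165 + 0.454790 = 1.108955.

1.1090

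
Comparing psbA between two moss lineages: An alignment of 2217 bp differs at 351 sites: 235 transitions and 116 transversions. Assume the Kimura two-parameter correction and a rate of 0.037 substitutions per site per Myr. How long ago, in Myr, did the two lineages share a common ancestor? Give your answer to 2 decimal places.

2.45

P = 235/2217 ≈ 0.105999 and Q = 116/2217 ≈ 0.052323.
Under the Kimura two-parameter model, d = −½ ln(1 − 2P − Q) − ¼ ln(1 − 2Q).
1 − 2P − Q = 0.735679, giving −½ ln(0.735679) = 0.153481.
1 − 2Q = 0.895354, giving −¼ ln(0.895354) = 0.027634.
d = 0.153481 + 0.027634 = 0.181115.
Under a molecular clock d = 2μt, so t = d/(2μ) = 0.181115 / (2 × 0.037) = 2.45 Myr.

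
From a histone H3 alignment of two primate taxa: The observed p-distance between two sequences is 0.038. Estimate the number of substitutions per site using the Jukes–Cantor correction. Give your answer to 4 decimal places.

d = −(3/4) ln(1 − 4p/3) = −0.75 ln(1 − 0.050667) = −0.75 ln(0.949333)
  = −0.75 × (-0.051996) = 0.038997 substitutions/site.

0.0390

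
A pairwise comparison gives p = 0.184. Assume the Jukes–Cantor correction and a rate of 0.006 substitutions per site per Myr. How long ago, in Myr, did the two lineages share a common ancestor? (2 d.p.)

17.59

d = −(3/4) ln(1 − 4p/3) = −0.75 ln(1 − 0.245333) = −0.75 ln(0.754667)
  = −0.75 × (-0.281479) = 0.211109 substitutions/site.
Under a molecular clock d = 2μt, so t = d/(2μ) = 0.211109 / (2 × 0.006) = 17.59 Myr.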